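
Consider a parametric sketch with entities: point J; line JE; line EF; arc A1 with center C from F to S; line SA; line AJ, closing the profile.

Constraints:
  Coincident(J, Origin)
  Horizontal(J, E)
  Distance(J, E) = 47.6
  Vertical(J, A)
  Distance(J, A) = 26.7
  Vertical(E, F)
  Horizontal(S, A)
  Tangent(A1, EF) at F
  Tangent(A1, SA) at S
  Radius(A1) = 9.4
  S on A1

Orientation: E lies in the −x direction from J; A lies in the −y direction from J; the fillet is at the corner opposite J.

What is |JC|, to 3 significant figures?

41.9

J is at the origin; J and E share the same y with |JE| = 47.6 and E on the −x side, so E = (-47.6, 0.00). J and A share the same x with |JA| = 26.7 and A on the −y side, so A = (0.00, -26.7). The virtual corner opposite J is at (-47.6, -26.7). Since A1 is tangent to EF there, CF ⟂ EF and A1 meets SA tangentially, so CS is at right angles to SA, with radius 9.4, so the center C sits 9.4 in from both sides at C = (-38.2, -17.3). Then |JC| = |C − J| = 41.9.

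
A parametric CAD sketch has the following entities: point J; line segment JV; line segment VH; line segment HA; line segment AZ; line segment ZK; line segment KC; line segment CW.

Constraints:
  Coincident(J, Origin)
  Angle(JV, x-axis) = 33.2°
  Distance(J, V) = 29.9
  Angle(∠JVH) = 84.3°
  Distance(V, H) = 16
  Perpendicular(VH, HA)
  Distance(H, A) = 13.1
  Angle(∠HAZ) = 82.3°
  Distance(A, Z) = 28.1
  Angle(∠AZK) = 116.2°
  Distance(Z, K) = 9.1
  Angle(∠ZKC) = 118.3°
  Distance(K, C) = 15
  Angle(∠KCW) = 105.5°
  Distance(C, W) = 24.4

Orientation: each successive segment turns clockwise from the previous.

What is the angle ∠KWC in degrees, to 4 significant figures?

26.97°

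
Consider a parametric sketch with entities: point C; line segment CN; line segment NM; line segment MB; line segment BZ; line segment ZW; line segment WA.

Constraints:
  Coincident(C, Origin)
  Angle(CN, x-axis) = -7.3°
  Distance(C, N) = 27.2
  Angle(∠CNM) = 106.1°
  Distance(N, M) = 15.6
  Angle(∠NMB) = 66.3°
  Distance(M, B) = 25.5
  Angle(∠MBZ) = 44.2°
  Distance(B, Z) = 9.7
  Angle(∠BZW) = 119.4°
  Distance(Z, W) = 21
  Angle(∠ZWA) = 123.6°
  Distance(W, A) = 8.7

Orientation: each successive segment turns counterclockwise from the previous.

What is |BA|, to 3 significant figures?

30.6

C is at the origin; CN runs at -7.3° with length 27.2, so N = (27.0, -3.46). ∠CNM = 106.1° gives NM at 66.6° from the x-axis; with |NM| = 15.6, M = (33.2, 10.9). ∠NMB = 66.3° gives MB at -180° from the x-axis; with |MB| = 25.5, B = (7.68, 10.7). ∠MBZ = 44.2° gives BZ at -43.9° from the x-axis; with |BZ| = 9.7, Z = (14.7, 4.00). ∠BZW = 119.4° gives ZW at 16.7° from the x-axis; with |ZW| = 21.0, W = (34.8, 10.0). ∠ZWA = 123.6° gives WA at 73.1° from the x-axis; with |WA| = 8.7, A = (37.3, 18.4). Then |BA| = |A − B| = 30.6.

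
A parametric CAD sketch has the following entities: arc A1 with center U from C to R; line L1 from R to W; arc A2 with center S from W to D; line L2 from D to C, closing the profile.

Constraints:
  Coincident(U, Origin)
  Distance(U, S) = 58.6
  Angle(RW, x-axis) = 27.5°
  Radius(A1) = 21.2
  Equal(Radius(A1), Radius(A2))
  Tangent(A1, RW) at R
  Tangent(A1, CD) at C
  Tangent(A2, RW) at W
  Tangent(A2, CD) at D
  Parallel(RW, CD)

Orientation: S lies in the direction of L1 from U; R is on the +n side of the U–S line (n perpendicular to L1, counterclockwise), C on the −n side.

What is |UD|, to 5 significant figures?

62.317

The slot axis is L1's direction at 27.5°, so u = (cos 27.5°, sin 27.5°) = (0.88701, 0.46175) and n = (−sin 27.5°, cos 27.5°) = (-0.46175, 0.88701). U is at the origin and S lies 58.6 along u from U, so S = 58.6·u = (51.979, 27.058). Tangency of A1 to both parallel lines with radius 21.2 puts R and C at U ± 21.2·n: R = (-9.7891, 18.805), C = (9.7891, -18.805). Equal radii place W and D the same way about S: W = S + 21.2·n = (42.190, 45.863), D = S − 21.2·n = (61.768, 8.2538). Then |UD| = |D − U| = 62.317.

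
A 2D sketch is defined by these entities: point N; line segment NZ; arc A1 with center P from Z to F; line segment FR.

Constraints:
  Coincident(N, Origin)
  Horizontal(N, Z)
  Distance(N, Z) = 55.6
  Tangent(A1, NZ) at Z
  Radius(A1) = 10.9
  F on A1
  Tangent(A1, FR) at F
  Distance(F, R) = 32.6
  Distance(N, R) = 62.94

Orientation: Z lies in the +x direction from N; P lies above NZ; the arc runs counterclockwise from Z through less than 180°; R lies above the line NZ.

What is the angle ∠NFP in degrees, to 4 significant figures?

20.90°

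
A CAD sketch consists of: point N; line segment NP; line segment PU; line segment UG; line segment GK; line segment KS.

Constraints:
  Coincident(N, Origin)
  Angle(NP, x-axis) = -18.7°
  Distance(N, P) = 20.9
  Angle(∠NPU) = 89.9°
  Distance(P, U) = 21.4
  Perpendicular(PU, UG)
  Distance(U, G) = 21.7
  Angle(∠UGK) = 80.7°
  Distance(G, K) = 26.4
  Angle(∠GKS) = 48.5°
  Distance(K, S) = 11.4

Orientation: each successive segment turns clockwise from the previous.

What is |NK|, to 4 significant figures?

5.832

N is at the origin; NP runs at -18.7° with length 20.9, so P = (19.80, -6.701). ∠NPU = 89.9° gives PU at -108.8° from the x-axis; with |PU| = 21.4, U = (12.90, -26.96). PU ⟂ UG, so UG runs at 161.2°; with |UG| = 21.7, G = (-7.642, -19.97). ∠UGK = 80.7° gives GK at 61.90° from the x-axis; with |GK| = 26.4, K = (4.793, 3.322). Then |NK| = |K − N| = 5.832.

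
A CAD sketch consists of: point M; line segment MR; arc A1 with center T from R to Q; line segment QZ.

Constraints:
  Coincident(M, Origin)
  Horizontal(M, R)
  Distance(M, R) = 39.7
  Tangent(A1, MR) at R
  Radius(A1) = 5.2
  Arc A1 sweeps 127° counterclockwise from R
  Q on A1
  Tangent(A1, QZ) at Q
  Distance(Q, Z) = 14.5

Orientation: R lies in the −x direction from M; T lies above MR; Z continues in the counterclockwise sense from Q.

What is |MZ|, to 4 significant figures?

48.54

M is at the origin; M and R share the same y with |MR| = 39.7 and R on the −x side, so R = (-39.70, 0.000). The tangent condition forces TR to be normal to MR, so T = R + (0, 5.2) = (-39.70, 5.200). On A1, R sits at bearing -90° from T; a 127° counterclockwise sweep puts Q at bearing 37°, so Q = T + 5.2·(cos 37°, sin 37°) = (-35.55, 8.329). Tangency of A1 to QZ means the radius TQ is perpendicular to QZ, so QZ runs along (−sin 37°, cos 37°); with |QZ| = 14.5, Z = (-44.27, 19.91). Then |MZ| = |Z − M| = 48.54.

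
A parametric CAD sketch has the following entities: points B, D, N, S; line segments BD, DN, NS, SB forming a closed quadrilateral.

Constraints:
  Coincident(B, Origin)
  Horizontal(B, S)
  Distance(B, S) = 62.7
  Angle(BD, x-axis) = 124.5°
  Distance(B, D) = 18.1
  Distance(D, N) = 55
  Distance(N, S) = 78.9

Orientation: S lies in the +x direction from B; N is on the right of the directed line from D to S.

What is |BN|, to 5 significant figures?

40.230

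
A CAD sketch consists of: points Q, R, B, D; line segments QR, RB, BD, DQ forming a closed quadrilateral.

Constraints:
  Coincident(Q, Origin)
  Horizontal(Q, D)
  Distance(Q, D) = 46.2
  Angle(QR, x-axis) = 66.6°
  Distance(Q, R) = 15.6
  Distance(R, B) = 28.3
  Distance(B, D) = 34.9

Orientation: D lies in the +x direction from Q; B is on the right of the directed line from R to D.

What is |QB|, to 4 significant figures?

18.91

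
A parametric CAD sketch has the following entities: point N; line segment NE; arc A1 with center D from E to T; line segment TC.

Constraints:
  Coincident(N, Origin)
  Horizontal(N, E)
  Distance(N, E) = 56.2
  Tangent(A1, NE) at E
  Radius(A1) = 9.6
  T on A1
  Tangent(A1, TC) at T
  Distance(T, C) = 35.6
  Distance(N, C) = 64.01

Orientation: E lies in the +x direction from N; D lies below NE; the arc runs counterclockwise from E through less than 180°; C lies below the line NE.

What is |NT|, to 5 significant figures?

47.529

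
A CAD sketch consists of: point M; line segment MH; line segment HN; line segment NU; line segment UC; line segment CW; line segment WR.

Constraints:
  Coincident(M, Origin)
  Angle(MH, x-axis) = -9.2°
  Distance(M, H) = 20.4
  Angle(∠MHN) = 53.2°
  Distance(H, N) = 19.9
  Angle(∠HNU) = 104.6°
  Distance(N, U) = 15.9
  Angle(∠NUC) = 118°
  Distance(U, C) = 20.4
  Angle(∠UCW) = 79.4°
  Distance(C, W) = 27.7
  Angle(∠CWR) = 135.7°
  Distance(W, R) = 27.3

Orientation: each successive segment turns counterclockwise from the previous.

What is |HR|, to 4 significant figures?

20.97

M is at the origin; MH runs at -9.2° with length 20.4, so H = (20.14, -3.262). ∠MHN = 53.2° gives HN at 117.6° from the x-axis; with |HN| = 19.9, N = (10.92, 14.37). ∠HNU = 104.6° gives NU at -167.0° from the x-axis; with |NU| = 15.9, U = (-4.574, 10.80). ∠NUC = 118.0° gives UC at -105.0° from the x-axis; with |UC| = 20.4, C = (-9.854, -8.908). ∠UCW = 79.4° gives CW at -4.400° from the x-axis; with |CW| = 27.7, W = (17.76, -11.03). ∠CWR = 135.7° gives WR at 39.90° from the x-axis; with |WR| = 27.3, R = (38.71, 6.479). Then |HR| = |R − H| = 20.97.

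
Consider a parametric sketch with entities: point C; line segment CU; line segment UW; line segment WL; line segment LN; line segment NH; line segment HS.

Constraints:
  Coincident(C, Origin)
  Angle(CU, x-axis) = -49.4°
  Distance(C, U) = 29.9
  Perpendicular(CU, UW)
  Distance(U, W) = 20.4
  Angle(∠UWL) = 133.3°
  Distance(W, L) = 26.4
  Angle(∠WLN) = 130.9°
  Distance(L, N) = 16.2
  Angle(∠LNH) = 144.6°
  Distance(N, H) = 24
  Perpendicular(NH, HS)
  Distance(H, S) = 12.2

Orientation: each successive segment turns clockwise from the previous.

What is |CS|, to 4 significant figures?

19.49

∠LNH = 144.6° gives NH at 89.40° from the x-axis; with |NH| = 24.0, H = (-31.28, 4.129). NH is perpendicular to HS, so HS runs at -0.6000°; with |HS| = 12.2, S = (-19.08, 4.001). Then |CS| = |S − C| = 19.49.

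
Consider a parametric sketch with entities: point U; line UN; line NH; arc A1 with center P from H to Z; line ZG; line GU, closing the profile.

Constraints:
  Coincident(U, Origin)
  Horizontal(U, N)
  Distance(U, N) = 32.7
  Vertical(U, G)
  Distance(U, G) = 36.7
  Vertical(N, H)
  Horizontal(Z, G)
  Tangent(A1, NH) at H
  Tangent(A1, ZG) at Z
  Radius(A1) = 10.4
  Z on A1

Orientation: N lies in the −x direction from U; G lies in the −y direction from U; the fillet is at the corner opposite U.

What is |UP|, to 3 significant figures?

34.5

U is at the origin; U and N share the same y with |UN| = 32.7 and N on the −x side, so N = (-32.7, 0.00). U and G share the same x with |UG| = 36.7 and G on the −y side, so G = (0.00, -36.7). The virtual corner opposite U is at (-32.7, -36.7). Tangency of A1 to NH means the radius PH is perpendicular to NH and since A1 is tangent to ZG there, PZ ⟂ ZG, with radius 10.4, so the center P sits 10.4 in from both sides at P = (-22.3, -26.3). Then |UP| = |P − U| = 34.5.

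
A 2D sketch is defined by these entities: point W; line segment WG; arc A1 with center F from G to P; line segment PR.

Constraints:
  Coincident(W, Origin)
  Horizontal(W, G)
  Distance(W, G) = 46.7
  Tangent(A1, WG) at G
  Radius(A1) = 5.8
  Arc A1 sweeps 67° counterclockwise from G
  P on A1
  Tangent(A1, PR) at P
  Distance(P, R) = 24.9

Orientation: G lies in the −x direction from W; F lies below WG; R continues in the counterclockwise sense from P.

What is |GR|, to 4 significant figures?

30.44

On A1, G sits at bearing 90° from F; a 67° counterclockwise sweep puts P at bearing 157°, so P = F + 5.8·(cos 157°, sin 157°) = (-52.04, -3.534). The tangent condition forces FP to be normal to PR, so PR runs along (−sin 157°, cos 157°); with |PR| = 24.9, R = (-61.77, -26.45). Then |GR| = |R − G| = 30.44.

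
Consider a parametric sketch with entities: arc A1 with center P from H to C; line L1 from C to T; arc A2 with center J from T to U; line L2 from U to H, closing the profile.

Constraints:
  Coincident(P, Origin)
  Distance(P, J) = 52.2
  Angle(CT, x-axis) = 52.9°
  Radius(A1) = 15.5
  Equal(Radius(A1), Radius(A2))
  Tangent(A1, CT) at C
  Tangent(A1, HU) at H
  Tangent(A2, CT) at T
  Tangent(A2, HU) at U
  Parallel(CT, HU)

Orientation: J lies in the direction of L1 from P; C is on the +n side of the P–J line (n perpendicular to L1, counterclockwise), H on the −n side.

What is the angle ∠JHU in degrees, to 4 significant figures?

16.54°

Tangency of A1 to both parallel lines with radius 15.5 puts C and H at P ± 15.5·n: C = (-12.36, 9.350), H = (12.36, -9.350). Equal radii place T and U the same way about J: T = J + 15.5·n = (19.12, 50.98), U = J − 15.5·n = (43.85, 32.28). Then cos ∠JHU = HJ·HU / (|HJ||HU|), giving 16.54°.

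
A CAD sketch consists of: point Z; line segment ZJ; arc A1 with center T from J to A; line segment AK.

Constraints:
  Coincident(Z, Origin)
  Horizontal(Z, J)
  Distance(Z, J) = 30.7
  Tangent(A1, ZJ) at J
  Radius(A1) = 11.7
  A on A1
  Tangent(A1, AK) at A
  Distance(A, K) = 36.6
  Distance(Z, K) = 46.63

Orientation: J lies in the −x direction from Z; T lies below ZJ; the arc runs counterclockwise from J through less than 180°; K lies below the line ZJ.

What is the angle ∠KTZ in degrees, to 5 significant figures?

81.310°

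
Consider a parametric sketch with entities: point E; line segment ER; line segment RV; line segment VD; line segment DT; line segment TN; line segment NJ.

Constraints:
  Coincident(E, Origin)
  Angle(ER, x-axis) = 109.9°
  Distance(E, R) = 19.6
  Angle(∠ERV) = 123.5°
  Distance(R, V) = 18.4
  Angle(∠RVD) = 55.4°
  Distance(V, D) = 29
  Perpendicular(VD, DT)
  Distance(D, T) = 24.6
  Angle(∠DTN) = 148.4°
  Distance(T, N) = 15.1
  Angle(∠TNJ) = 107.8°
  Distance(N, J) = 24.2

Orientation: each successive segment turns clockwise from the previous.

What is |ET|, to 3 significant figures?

9.89

E is at the origin; ER runs at 109.9° with length 19.6, so R = (-6.67, 18.4). ∠ERV = 123.5° gives RV at 53.4° from the x-axis; with |RV| = 18.4, V = (4.30, 33.2). ∠RVD = 55.4° gives VD at -71.2° from the x-axis; with |VD| = 29.0, D = (13.6, 5.75). The perpendicularity gives DT at right angles to VD, so DT runs at -161°; with |DT| = 24.6, T = (-9.64, -2.18). Then |ET| = |T − E| = 9.89.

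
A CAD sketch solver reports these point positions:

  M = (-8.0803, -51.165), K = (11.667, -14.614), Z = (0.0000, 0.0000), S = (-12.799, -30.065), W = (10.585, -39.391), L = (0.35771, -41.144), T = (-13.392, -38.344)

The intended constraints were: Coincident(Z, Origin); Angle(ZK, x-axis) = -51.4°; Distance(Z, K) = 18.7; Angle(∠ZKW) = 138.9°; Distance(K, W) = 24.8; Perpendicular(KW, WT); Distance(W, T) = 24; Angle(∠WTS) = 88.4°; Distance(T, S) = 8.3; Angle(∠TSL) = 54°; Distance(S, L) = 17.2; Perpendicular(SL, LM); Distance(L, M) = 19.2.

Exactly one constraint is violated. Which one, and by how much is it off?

Distance(L, M) = 19.2 — off by 6.10.

Z = (0.00, 0.00) ✓; ZK at -51.40° ✓; |ZK| = 18.70 ✓; ∠ZKW = 138.9° ✓; |KW| = 24.80 ✓; ∠(KW, WT) = 90.00° ✓; |WT| = 24.00 ✓; ∠WTS = 88.40° ✓; |TS| = 8.300 ✓; ∠TSL = 54.00° ✓; |SL| = 17.20 ✓; ∠(SL, LM) = 90.00° ✓; |LM| = 13.10 ✗.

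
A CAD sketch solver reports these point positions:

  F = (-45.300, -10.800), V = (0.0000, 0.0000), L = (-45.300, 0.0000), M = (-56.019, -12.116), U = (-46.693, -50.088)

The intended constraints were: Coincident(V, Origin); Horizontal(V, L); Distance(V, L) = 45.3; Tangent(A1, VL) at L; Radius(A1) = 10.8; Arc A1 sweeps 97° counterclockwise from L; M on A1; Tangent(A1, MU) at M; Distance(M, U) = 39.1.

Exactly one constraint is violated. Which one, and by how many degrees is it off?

Tangent(A1, MU) at M — off by 6.80°.

V = (0.00, 0.00) ✓; V.y = 0.00, L.y = 0.00 ✓; |VL| = 45.30 ✓; ∠(FL, LV) = 90.00° ✓; |FL| = 10.80 ✓; bearing(F→M) − bearing(F→L) = 97.00° ✓; |FM| = 10.80 ✓; ∠(FM, MU) = 83.20° ✗; |MU| = 39.10 ✓.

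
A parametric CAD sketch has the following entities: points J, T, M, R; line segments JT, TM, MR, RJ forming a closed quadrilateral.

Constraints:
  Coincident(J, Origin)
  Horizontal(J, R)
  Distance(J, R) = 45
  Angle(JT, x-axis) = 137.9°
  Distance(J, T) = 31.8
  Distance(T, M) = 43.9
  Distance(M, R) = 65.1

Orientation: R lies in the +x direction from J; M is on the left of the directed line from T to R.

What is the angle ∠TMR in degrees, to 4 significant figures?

79.87°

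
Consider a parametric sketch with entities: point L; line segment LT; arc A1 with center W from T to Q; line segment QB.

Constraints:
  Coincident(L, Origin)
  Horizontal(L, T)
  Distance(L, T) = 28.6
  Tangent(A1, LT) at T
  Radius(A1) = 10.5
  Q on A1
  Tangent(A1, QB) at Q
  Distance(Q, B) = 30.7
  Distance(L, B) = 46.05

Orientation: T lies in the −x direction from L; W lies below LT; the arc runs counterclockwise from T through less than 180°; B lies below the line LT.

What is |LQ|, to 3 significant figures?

40.7

L is at the origin; L and T share the same y with |LT| = 28.6 and T on the −x side, so T = (-28.6, 0.00). The tangent condition forces WT to be normal to LT, so W = T + (0, -10.5) = (-28.6, -10.5). Since WQ ⟂ QB (tangency), |WB| = √(10.5² + 30.7²) = 32.4 regardless of where Q sits on A1. So B lies on both circle(L, 46.05) and circle(W, 32.4); the below-LT intersection is B = (-19.6, -41.7). Q is the foot of the tangent from B: Q = (-37.2, -16.5).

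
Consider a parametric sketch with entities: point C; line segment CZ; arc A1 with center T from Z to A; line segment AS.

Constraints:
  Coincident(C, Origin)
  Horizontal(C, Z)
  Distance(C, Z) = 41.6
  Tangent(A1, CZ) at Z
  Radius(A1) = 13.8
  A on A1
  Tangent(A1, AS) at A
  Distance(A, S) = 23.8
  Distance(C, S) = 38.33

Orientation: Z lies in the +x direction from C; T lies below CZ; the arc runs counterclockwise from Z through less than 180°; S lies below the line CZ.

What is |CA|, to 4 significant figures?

30.03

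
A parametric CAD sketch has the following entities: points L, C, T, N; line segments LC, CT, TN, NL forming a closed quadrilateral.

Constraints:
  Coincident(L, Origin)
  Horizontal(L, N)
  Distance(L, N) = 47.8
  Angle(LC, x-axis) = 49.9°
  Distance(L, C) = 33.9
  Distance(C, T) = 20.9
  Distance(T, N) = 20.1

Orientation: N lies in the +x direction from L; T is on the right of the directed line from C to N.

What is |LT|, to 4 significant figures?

29.33

Checks: |CT| = 20.90 ✓; |TN| = 20.10 ✓.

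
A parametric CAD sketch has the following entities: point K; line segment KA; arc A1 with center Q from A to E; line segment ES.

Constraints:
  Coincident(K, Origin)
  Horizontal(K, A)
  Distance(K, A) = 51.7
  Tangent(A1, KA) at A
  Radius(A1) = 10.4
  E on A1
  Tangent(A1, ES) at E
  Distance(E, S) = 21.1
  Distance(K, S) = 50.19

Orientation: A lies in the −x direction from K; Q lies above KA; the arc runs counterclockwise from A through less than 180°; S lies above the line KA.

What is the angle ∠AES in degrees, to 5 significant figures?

137.16°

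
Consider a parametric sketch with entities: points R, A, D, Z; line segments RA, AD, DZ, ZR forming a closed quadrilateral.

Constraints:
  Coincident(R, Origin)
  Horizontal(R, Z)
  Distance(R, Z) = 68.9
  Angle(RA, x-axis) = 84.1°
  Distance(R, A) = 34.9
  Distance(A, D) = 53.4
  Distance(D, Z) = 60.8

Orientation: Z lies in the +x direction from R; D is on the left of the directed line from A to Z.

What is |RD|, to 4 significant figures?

77.77

Checks: |RZ| = 68.90 ✓; |RA| = 34.90 ✓; |AD| = 53.40 ✓; |DZ| = 60.80 ✓.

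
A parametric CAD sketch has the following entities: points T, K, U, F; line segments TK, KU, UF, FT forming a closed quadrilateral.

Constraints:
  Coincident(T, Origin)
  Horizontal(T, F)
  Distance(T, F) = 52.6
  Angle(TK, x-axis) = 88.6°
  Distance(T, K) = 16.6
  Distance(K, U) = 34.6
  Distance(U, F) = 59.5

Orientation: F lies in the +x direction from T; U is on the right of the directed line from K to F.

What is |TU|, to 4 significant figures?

18.19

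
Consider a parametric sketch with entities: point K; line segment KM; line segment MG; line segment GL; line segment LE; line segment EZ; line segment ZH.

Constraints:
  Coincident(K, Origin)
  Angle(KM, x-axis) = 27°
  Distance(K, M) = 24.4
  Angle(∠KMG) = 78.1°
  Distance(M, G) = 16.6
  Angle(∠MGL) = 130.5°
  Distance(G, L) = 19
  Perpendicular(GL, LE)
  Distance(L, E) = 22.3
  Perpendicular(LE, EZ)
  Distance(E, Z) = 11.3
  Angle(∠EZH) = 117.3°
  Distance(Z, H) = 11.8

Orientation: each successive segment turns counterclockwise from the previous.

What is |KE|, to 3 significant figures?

8.59

K is at the origin; KM runs at 27.0° with length 24.4, so M = (21.7, 11.1). ∠KMG = 78.1° gives MG at 129° from the x-axis; with |MG| = 16.6, G = (11.3, 24.0). ∠MGL = 130.5° gives GL at 178° from the x-axis; with |GL| = 19.0, L = (-7.68, 24.5). The perpendicularity gives LE at right angles to GL, so LE runs at -91.6°; with |LE| = 22.3, E = (-8.30, 2.24). Then |KE| = |E − K| = 8.59.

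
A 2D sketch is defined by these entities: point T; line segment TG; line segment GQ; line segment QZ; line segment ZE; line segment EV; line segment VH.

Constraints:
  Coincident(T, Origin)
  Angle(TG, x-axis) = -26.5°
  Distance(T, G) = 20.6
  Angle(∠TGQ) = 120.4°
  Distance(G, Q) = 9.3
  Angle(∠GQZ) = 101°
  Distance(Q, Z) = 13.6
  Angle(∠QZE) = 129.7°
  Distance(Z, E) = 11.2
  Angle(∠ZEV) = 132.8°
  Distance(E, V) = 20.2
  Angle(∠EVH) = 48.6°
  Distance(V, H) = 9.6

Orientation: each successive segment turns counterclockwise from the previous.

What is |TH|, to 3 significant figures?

2.30

T is at the origin; TG runs at -26.5° with length 20.6, so G = (18.4, -9.19). ∠TGQ = 120.4° gives GQ at 33.1° from the x-axis; with |GQ| = 9.3, Q = (26.2, -4.11). ∠GQZ = 101.0° gives QZ at 112° from the x-axis; with |QZ| = 13.6, Z = (21.1, 8.49). ∠QZE = 129.7° gives ZE at 162° from the x-axis; with |ZE| = 11.2, E = (10.4, 11.9). ∠ZEV = 132.8° gives EV at -150° from the x-axis; with |EV| = 20.2, V = (-7.13, 1.90). ∠EVH = 48.6° gives VH at -19.0° from the x-axis; with |VH| = 9.6, H = (1.95, -1.23). Then |TH| = |H − T| = 2.30.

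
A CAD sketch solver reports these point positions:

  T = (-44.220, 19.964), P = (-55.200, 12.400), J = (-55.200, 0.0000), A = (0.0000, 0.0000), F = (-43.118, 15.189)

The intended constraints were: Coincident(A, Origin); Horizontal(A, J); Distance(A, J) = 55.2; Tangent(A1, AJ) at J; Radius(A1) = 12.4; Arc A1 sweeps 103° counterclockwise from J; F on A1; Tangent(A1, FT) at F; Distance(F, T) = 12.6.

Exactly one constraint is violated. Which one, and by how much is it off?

Distance(F, T) = 12.6 — off by 7.70.

A = (0.00, 0.00) ✓; A.y = 0.00, J.y = 0.00 ✓; |AJ| = 55.20 ✓; ∠(PJ, JA) = 90.00° ✓; |PJ| = 12.40 ✓; bearing(P→F) − bearing(P→J) = 103.0° ✓; |PF| = 12.40 ✓; ∠(PF, FT) = 90.00° ✓; |FT| = 4.901 ✗.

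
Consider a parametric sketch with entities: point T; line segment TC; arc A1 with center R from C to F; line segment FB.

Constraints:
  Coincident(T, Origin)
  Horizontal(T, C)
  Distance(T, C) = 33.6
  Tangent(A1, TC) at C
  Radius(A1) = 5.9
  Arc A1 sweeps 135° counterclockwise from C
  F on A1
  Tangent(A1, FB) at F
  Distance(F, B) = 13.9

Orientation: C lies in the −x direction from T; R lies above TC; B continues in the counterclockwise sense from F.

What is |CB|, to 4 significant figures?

20.69

T is at the origin; T and C share the same y with |TC| = 33.6 and C on the −x side, so C = (-33.60, 0.000). A1 meets TC tangentially, so RC is at right angles to TC, so R = C + (0, 5.9) = (-33.60, 5.900). On A1, C sits at bearing -90° from R; a 135° counterclockwise sweep puts F at bearing 45°, so F = R + 5.9·(cos 45°, sin 45°) = (-29.43, 10.07). The tangent condition forces RF to be normal to FB, so FB runs along (−sin 45°, cos 45°); with |FB| = 13.9, B = (-39.26, 19.90). Then |CB| = |B − C| = 20.69.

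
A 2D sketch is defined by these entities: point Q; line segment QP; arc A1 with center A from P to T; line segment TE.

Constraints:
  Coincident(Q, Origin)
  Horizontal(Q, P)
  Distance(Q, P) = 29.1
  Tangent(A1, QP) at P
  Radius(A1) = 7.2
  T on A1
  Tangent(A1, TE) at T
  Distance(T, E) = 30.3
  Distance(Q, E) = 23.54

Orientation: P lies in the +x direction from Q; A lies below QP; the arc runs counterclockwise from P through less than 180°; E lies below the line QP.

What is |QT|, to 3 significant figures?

24.1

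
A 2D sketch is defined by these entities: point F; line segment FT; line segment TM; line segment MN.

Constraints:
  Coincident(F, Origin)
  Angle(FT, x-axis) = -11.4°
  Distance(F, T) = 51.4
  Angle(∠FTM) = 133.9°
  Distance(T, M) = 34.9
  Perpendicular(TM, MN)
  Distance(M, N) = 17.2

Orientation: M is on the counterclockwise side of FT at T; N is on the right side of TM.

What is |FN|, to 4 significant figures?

88.98

F is at the origin; FT runs at -11.4° with length 51.4, so T = 51.4·(cos -11.4°, sin -11.4°) = (50.39, -10.16). ∠FTM = 133.9°, so TM runs at -11.4° + (180° − 133.9°) = 34.70° from the x-axis; with |TM| = 34.9, M = T + 34.9·(cos 34.70°, sin 34.70°) = (79.08, 9.708). The perpendicularity gives MN at right angles to TM; with |MN| = 17.2 on the right of TM, N = M + 17.2·(0.5693, -0.8221) = (88.87, -4.433). Then |FN| = |N − F| = 88.98.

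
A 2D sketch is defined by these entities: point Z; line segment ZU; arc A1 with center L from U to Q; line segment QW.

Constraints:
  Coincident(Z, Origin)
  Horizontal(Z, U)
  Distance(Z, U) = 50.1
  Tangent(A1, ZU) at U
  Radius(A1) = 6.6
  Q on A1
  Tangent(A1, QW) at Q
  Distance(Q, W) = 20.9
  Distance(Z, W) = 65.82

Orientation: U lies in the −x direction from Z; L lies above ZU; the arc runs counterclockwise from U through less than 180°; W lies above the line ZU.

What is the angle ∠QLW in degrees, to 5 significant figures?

72.474°

Z is at the origin; Z and U share the same y with |ZU| = 50.1 and U on the −x side, so U = (-50.100, 0.0000). Tangency of A1 to ZU means the radius LU is perpendicular to ZU, so L = U + (0, 6.6) = (-50.100, 6.6000). Since LQ ⟂ QW (tangency), |LW| = √(6.6² + 20.9²) = 21.917 regardless of where Q sits on A1. So W lies on both circle(Z, 65.82) and circle(L, 21.917); the above-ZU intersection is W = (-60.517, 25.884). Q is the foot of the tangent from W: Q = (-45.507, 11.340).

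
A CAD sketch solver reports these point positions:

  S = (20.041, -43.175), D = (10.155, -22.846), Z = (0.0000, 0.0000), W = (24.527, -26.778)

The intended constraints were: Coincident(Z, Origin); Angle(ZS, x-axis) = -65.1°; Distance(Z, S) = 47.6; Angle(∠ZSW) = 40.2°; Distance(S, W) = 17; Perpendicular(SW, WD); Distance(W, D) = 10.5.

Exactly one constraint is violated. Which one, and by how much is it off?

Distance(W, D) = 10.5 — off by 4.40.

Z = (0.00, 0.00) ✓; ZS at -65.10° ✓; |ZS| = 47.60 ✓; ∠ZSW = 40.20° ✓; |SW| = 17.00 ✓; ∠(SW, WD) = 90.00° ✓; |WD| = 14.90 ✗.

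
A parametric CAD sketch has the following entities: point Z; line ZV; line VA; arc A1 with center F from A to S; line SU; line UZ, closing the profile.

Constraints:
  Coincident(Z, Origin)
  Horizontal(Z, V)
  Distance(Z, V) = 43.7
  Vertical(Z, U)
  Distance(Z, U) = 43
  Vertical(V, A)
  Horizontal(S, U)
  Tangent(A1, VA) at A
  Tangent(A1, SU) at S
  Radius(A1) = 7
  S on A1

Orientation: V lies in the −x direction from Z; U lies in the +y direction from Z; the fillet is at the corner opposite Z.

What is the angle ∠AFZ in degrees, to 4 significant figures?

135.6°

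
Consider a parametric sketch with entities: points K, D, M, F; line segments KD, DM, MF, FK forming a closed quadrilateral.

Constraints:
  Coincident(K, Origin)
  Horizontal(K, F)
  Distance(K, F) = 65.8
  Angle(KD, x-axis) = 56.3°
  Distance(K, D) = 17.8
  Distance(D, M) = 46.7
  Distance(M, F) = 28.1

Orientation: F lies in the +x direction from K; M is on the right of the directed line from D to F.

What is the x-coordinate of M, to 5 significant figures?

43.716

K is at the origin; K and F share the same y with |KF| = 65.8 and F in +x, so F = (65.8, 0). KD runs at 56.3° with |KD| = 17.8, so D = (9.8762, 14.809). M is determined by |DM| = 46.7 and |MF| = 28.1 together: it lies at the intersection of circle(D, 46.7) and circle(F, 28.1). With |DF| = 57.851, the foot of the radical line on DF is 40.950 from D and the perpendicular offset is √(46.7² − 40.950²) = 22.449. Taking the right-of-DF solution: M = (43.716, -17.375).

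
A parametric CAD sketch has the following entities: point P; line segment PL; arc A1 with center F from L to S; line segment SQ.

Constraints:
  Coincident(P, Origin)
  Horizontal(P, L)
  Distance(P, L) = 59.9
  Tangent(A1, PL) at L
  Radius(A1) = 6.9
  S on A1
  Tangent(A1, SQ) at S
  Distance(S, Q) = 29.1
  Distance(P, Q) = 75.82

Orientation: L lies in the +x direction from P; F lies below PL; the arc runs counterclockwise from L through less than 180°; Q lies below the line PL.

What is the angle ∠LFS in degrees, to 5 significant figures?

116.52°

P is at the origin; P and L share the same y with |PL| = 59.9 and L on the +x side, so L = (59.900, 0.0000). The tangent condition forces FL to be normal to PL, so F = L + (0, -6.9) = (59.900, -6.9000). Since FS ⟂ SQ (tangency), |FQ| = √(6.9² + 29.1²) = 29.907 regardless of where S sits on A1. So Q lies on both circle(P, 75.82) and circle(F, 29.907); the below-PL intersection is Q = (66.718, -36.019). S is the foot of the tangent from Q: S = (53.726, -9.9806).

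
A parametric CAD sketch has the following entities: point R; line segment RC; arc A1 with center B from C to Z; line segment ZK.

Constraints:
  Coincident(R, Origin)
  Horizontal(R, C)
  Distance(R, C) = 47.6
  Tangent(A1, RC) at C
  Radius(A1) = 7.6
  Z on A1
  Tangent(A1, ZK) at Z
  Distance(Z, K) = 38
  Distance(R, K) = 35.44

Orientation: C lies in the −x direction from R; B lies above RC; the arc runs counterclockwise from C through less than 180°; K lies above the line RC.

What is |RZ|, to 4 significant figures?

41.96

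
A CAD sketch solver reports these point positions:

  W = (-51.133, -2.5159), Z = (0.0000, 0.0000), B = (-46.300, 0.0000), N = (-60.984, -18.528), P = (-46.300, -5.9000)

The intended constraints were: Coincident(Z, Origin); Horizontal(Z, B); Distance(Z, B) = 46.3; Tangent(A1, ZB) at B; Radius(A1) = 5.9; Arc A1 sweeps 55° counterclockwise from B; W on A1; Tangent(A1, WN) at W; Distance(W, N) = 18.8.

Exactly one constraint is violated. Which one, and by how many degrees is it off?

Tangent(A1, WN) at W — off by 3.40°.

Z = (0.00, 0.00) ✓; Z.y = 0.00, B.y = 0.00 ✓; |ZB| = 46.30 ✓; ∠(PB, BZ) = 90.00° ✓; |PB| = 5.900 ✓; bearing(P→W) − bearing(P→B) = 55.00° ✓; |PW| = 5.900 ✓; ∠(PW, WN) = 86.60° ✗; |WN| = 18.80 ✓.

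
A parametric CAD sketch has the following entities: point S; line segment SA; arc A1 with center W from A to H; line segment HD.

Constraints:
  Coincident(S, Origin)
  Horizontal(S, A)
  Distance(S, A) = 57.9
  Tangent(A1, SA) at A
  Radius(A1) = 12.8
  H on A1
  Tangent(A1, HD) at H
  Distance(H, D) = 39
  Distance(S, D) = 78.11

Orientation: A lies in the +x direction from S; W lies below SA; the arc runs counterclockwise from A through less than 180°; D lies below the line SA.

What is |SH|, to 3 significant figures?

48.5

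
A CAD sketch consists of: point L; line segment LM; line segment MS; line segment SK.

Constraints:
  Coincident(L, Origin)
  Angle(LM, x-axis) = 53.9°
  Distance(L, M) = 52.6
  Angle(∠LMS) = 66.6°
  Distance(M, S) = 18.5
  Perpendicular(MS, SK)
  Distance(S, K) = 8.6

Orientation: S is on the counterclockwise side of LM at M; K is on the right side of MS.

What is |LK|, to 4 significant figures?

56.92

∠LMS = 66.6°, so MS runs at 53.9° + (180° − 66.6°) = 167.3° from the x-axis; with |MS| = 18.5, S = M + 18.5·(cos 167.3°, sin 167.3°) = (12.94, 46.57). MS ⟂ SK; with |SK| = 8.6 on the right of MS, K = S + 8.6·(0.2198, 0.9755) = (14.84, 54.96). Then |LK| = |K − L| = 56.92.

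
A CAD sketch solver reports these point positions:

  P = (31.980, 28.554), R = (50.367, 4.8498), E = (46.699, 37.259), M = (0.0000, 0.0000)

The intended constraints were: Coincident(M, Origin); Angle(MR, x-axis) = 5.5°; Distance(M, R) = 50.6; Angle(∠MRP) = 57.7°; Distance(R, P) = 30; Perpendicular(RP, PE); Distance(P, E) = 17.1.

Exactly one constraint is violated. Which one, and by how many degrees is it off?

Perpendicular(RP, PE) — off by 7.20°.

M = (0.00, 0.00) ✓; MR at 5.500° ✓; |MR| = 50.60 ✓; ∠MRP = 57.70° ✓; |RP| = 30.00 ✓; ∠(RP, PE) = 97.20° ✗; |PE| = 17.10 ✓.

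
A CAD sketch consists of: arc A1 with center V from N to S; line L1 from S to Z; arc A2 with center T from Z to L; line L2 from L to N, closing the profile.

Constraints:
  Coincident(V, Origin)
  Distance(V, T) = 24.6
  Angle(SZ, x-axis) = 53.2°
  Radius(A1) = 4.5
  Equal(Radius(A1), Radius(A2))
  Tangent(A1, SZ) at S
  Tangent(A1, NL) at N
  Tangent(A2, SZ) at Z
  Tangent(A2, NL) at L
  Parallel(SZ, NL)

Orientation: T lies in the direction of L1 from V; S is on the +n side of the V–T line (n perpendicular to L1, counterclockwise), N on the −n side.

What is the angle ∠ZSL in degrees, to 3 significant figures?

20.1°

The slot axis is L1's direction at 53.2°, so u = (cos 53.2°, sin 53.2°) = (0.599, 0.801) and n = (−sin 53.2°, cos 53.2°) = (-0.801, 0.599). V is at the origin and T lies 24.6 along u from V, so T = 24.6·u = (14.7, 19.7). Tangency of A1 to both parallel lines with radius 4.5 puts S and N at V ± 4.5·n: S = (-3.60, 2.70), N = (3.60, -2.70). Equal radii place Z and L the same way about T: Z = T + 4.5·n = (11.1, 22.4), L = T − 4.5·n = (18.3, 17.0). Then cos ∠ZSL = SZ·SL / (|SZ||SL|), giving 20.1°.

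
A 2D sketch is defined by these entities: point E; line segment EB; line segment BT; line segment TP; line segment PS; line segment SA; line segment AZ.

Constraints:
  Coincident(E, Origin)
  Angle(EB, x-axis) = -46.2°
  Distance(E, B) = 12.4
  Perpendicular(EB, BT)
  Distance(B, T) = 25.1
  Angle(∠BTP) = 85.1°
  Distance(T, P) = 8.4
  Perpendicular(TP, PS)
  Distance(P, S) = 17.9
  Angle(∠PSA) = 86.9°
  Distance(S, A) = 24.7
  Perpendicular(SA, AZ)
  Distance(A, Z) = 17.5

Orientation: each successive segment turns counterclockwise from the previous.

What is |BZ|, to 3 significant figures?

31.3

E is at the origin; EB runs at -46.2° with length 12.4, so B = (8.58, -8.95). EB ⟂ BT, so BT runs at 43.8°; with |BT| = 25.1, T = (26.7, 8.42). ∠BTP = 85.1° gives TP at 139° from the x-axis; with |TP| = 8.4, P = (20.4, 14.0). TP ⟂ PS, so PS runs at -131°; with |PS| = 17.9, S = (8.57, 0.519). ∠PSA = 86.9° gives SA at -38.2° from the x-axis; with |SA| = 24.7, A = (28.0, -14.8). The perpendicularity gives AZ at right angles to SA, so AZ runs at 51.8°; with |AZ| = 17.5, Z = (38.8, -1.00). Then |BZ| = |Z − B| = 31.3.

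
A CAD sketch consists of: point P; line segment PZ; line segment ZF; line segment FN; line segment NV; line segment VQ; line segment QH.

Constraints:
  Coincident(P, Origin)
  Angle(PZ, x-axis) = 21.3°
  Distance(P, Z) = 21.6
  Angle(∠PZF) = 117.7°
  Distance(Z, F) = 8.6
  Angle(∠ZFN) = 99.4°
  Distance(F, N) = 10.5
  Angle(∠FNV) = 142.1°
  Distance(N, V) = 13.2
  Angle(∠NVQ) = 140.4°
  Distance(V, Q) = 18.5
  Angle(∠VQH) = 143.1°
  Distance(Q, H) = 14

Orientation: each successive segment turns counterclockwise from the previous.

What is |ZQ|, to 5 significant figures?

31.714

P is at the origin; PZ runs at 21.3° with length 21.6, so Z = (20.125, 7.8462). ∠PZF = 117.7° gives ZF at 83.600° from the x-axis; with |ZF| = 8.6, F = (21.083, 16.393). ∠ZFN = 99.4° gives FN at 164.20° from the x-axis; with |FN| = 10.5, N = (10.980, 19.252). ∠FNV = 142.1° gives NV at -157.90° from the x-axis; with |NV| = 13.2, V = (-1.2503, 14.285). ∠NVQ = 140.4° gives VQ at -118.30° from the x-axis; with |VQ| = 18.5, Q = (-10.021, -2.0034). Then |ZQ| = |Q − Z| = 31.714.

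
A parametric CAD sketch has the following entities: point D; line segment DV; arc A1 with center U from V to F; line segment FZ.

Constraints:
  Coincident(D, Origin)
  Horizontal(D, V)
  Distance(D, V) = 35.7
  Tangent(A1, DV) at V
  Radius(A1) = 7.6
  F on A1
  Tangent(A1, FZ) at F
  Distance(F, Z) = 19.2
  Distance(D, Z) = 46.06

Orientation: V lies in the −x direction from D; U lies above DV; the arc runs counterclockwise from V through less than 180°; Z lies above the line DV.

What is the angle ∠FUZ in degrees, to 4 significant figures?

68.40°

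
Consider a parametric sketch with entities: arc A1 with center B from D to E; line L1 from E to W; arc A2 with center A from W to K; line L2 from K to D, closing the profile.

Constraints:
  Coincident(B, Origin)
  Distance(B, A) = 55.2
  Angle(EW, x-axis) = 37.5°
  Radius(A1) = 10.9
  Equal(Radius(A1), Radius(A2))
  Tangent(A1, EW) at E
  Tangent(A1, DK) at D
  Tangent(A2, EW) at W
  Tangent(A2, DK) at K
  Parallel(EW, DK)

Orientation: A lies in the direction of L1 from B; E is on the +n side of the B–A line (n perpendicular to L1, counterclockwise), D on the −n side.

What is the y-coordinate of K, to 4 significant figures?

24.96

The slot axis is L1's direction at 37.5°, so u = (cos 37.5°, sin 37.5°) = (0.7934, 0.6088) and n = (−sin 37.5°, cos 37.5°) = (-0.6088, 0.7934). B is at the origin and A lies 55.2 along u from B, so A = 55.2·u = (43.79, 33.60). Tangency of A1 to both parallel lines with radius 10.9 puts E and D at B ± 10.9·n: E = (-6.635, 8.648), D = (6.635, -8.648). Equal radii place W and K the same way about A: W = A + 10.9·n = (37.16, 42.25), K = A − 10.9·n = (50.43, 24.96). So K.y = 24.96.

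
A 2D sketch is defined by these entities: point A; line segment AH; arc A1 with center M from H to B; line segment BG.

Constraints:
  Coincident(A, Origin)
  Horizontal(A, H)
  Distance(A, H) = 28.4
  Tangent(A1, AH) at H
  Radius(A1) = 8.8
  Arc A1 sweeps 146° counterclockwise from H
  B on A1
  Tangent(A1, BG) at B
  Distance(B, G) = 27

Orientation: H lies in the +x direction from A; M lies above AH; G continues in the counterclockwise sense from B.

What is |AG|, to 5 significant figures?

33.055

A is at the origin; AH is horizontal with |AH| = 28.4 and H on the +x side, so H = (28.400, 0.0000). Tangency of A1 to AH means the radius MH is perpendicular to AH, so M = H + (0, 8.8) = (28.400, 8.8000). On A1, H sits at bearing -90° from M; a 146° counterclockwise sweep puts B at bearing 56°, so B = M + 8.8·(cos 56°, sin 56°) = (33.321, 16.096). Tangency of A1 to BG means the radius MB is perpendicular to BG, so BG runs along (−sin 56°, cos 56°); with |BG| = 27.0, G = (10.937, 31.194). Then |AG| = |G − A| = 33.055.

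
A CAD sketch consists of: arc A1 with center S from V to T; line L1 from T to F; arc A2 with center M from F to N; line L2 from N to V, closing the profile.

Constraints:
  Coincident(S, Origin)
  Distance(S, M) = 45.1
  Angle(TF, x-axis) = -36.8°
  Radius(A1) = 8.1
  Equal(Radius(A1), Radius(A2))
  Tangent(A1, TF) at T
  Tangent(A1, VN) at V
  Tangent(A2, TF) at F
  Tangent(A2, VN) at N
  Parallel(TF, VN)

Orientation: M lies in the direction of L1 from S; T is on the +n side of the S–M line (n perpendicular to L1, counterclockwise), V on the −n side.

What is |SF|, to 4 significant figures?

45.82

The slot axis is L1's direction at -36.8°, so u = (cos -36.8°, sin -36.8°) = (0.8007, -0.5990) and n = (−sin -36.8°, cos -36.8°) = (0.5990, 0.8007). S is at the origin and M lies 45.1 along u from S, so M = 45.1·u = (36.11, -27.02). Tangency of A1 to both parallel lines with radius 8.1 puts T and V at S ± 8.1·n: T = (4.852, 6.486), V = (-4.852, -6.486). Equal radii place F and N the same way about M: F = M + 8.1·n = (40.97, -20.53), N = M − 8.1·n = (31.26, -33.50). Then |SF| = |F − S| = 45.82.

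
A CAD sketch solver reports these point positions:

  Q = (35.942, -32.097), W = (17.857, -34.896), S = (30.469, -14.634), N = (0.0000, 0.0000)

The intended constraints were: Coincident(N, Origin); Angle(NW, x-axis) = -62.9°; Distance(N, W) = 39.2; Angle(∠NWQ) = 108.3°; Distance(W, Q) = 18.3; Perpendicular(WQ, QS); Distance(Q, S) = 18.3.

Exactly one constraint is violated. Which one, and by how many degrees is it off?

Perpendicular(WQ, QS) — off by 8.60°.

N = (0.00, 0.00) ✓; NW at -62.90° ✓; |NW| = 39.20 ✓; ∠NWQ = 108.3° ✓; |WQ| = 18.30 ✓; ∠(WQ, QS) = 98.60° ✗; |QS| = 18.30 ✓.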